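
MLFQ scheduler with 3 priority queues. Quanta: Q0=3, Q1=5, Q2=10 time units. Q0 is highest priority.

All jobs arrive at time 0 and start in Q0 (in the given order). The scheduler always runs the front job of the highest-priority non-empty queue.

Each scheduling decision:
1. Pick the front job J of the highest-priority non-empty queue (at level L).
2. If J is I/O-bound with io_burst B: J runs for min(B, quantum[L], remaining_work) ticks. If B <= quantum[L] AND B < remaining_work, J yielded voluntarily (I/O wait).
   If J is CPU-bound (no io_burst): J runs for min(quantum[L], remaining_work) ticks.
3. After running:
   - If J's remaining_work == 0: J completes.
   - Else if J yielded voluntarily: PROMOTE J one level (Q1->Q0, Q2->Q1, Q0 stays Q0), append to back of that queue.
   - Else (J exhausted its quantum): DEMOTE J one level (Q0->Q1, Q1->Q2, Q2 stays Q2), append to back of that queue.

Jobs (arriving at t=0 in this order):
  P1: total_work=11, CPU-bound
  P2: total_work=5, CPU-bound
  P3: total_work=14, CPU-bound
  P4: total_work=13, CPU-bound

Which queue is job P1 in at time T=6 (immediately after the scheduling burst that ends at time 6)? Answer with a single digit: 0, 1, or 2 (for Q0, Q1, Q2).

Answer: 1

Derivation:
t=0-3: P1@Q0 runs 3, rem=8, quantum used, demote→Q1. Q0=[P2,P3,P4] Q1=[P1] Q2=[]
t=3-6: P2@Q0 runs 3, rem=2, quantum used, demote→Q1. Q0=[P3,P4] Q1=[P1,P2] Q2=[]
t=6-9: P3@Q0 runs 3, rem=11, quantum used, demote→Q1. Q0=[P4] Q1=[P1,P2,P3] Q2=[]
t=9-12: P4@Q0 runs 3, rem=10, quantum used, demote→Q1. Q0=[] Q1=[P1,P2,P3,P4] Q2=[]
t=12-17: P1@Q1 runs 5, rem=3, quantum used, demote→Q2. Q0=[] Q1=[P2,P3,P4] Q2=[P1]
t=17-19: P2@Q1 runs 2, rem=0, completes. Q0=[] Q1=[P3,P4] Q2=[P1]
t=19-24: P3@Q1 runs 5, rem=6, quantum used, demote→Q2. Q0=[] Q1=[P4] Q2=[P1,P3]
t=24-29: P4@Q1 runs 5, rem=5, quantum used, demote→Q2. Q0=[] Q1=[] Q2=[P1,P3,P4]
t=29-32: P1@Q2 runs 3, rem=0, completes. Q0=[] Q1=[] Q2=[P3,P4]
t=32-38: P3@Q2 runs 6, rem=0, completes. Q0=[] Q1=[] Q2=[P4]
t=38-43: P4@Q2 runs 5, rem=0, completes. Q0=[] Q1=[] Q2=[]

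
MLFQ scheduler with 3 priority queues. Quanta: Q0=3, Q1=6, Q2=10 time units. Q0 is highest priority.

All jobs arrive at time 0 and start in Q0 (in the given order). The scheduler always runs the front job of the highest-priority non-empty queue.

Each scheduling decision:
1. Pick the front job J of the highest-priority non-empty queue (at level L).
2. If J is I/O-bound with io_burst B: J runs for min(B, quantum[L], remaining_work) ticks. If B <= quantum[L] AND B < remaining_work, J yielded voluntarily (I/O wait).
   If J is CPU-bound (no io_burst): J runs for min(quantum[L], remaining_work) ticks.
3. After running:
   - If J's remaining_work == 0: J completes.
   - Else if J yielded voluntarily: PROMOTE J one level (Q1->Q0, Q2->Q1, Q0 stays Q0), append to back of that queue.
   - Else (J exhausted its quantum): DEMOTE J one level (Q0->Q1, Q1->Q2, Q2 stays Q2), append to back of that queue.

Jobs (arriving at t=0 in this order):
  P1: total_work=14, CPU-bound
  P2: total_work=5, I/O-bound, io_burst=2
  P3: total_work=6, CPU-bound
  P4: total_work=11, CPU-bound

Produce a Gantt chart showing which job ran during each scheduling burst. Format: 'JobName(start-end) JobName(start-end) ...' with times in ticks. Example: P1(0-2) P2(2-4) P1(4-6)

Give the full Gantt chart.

Answer: P1(0-3) P2(3-5) P3(5-8) P4(8-11) P2(11-13) P2(13-14) P1(14-20) P3(20-23) P4(23-29) P1(29-34) P4(34-36)

Derivation:
t=0-3: P1@Q0 runs 3, rem=11, quantum used, demote→Q1. Q0=[P2,P3,P4] Q1=[P1] Q2=[]
t=3-5: P2@Q0 runs 2, rem=3, I/O yield, promote→Q0. Q0=[P3,P4,P2] Q1=[P1] Q2=[]
t=5-8: P3@Q0 runs 3, rem=3, quantum used, demote→Q1. Q0=[P4,P2] Q1=[P1,P3] Q2=[]
t=8-11: P4@Q0 runs 3, rem=8, quantum used, demote→Q1. Q0=[P2] Q1=[P1,P3,P4] Q2=[]
t=11-13: P2@Q0 runs 2, rem=1, I/O yield, promote→Q0. Q0=[P2] Q1=[P1,P3,P4] Q2=[]
t=13-14: P2@Q0 runs 1, rem=0, completes. Q0=[] Q1=[P1,P3,P4] Q2=[]
t=14-20: P1@Q1 runs 6, rem=5, quantum used, demote→Q2. Q0=[] Q1=[P3,P4] Q2=[P1]
t=20-23: P3@Q1 runs 3, rem=0, completes. Q0=[] Q1=[P4] Q2=[P1]
t=23-29: P4@Q1 runs 6, rem=2, quantum used, demote→Q2. Q0=[] Q1=[] Q2=[P1,P4]
t=29-34: P1@Q2 runs 5, rem=0, completes. Q0=[] Q1=[] Q2=[P4]
t=34-36: P4@Q2 runs 2, rem=0, completes. Q0=[] Q1=[] Q2=[]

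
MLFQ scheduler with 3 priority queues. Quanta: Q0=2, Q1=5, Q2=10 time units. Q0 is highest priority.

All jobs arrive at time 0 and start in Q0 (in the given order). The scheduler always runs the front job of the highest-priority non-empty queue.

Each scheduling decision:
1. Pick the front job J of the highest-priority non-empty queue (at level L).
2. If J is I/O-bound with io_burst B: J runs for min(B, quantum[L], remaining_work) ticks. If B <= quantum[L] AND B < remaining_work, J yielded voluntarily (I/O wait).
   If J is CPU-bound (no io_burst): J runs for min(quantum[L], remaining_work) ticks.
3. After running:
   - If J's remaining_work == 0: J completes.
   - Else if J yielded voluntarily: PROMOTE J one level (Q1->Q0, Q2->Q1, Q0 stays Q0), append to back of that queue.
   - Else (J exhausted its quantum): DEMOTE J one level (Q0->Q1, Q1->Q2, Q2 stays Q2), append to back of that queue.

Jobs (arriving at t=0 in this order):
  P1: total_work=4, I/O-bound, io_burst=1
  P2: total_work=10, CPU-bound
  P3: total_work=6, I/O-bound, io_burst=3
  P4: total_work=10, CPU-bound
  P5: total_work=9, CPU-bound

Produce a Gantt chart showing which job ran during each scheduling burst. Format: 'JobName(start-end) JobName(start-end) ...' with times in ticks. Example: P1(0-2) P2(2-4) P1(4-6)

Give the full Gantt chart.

Answer: P1(0-1) P2(1-3) P3(3-5) P4(5-7) P5(7-9) P1(9-10) P1(10-11) P1(11-12) P2(12-17) P3(17-20) P3(20-21) P4(21-26) P5(26-31) P2(31-34) P4(34-37) P5(37-39)

Derivation:
t=0-1: P1@Q0 runs 1, rem=3, I/O yield, promote→Q0. Q0=[P2,P3,P4,P5,P1] Q1=[] Q2=[]
t=1-3: P2@Q0 runs 2, rem=8, quantum used, demote→Q1. Q0=[P3,P4,P5,P1] Q1=[P2] Q2=[]
t=3-5: P3@Q0 runs 2, rem=4, quantum used, demote→Q1. Q0=[P4,P5,P1] Q1=[P2,P3] Q2=[]
t=5-7: P4@Q0 runs 2, rem=8, quantum used, demote→Q1. Q0=[P5,P1] Q1=[P2,P3,P4] Q2=[]
t=7-9: P5@Q0 runs 2, rem=7, quantum used, demote→Q1. Q0=[P1] Q1=[P2,P3,P4,P5] Q2=[]
t=9-10: P1@Q0 runs 1, rem=2, I/O yield, promote→Q0. Q0=[P1] Q1=[P2,P3,P4,P5] Q2=[]
t=10-11: P1@Q0 runs 1, rem=1, I/O yield, promote→Q0. Q0=[P1] Q1=[P2,P3,P4,P5] Q2=[]
t=11-12: P1@Q0 runs 1, rem=0, completes. Q0=[] Q1=[P2,P3,P4,P5] Q2=[]
t=12-17: P2@Q1 runs 5, rem=3, quantum used, demote→Q2. Q0=[] Q1=[P3,P4,P5] Q2=[P2]
t=17-20: P3@Q1 runs 3, rem=1, I/O yield, promote→Q0. Q0=[P3] Q1=[P4,P5] Q2=[P2]
t=20-21: P3@Q0 runs 1, rem=0, completes. Q0=[] Q1=[P4,P5] Q2=[P2]
t=21-26: P4@Q1 runs 5, rem=3, quantum used, demote→Q2. Q0=[] Q1=[P5] Q2=[P2,P4]
t=26-31: P5@Q1 runs 5, rem=2, quantum used, demote→Q2. Q0=[] Q1=[] Q2=[P2,P4,P5]
t=31-34: P2@Q2 runs 3, rem=0, completes. Q0=[] Q1=[] Q2=[P4,P5]
t=34-37: P4@Q2 runs 3, rem=0, completes. Q0=[] Q1=[] Q2=[P5]
t=37-39: P5@Q2 runs 2, rem=0, completes. Q0=[] Q1=[] Q2=[]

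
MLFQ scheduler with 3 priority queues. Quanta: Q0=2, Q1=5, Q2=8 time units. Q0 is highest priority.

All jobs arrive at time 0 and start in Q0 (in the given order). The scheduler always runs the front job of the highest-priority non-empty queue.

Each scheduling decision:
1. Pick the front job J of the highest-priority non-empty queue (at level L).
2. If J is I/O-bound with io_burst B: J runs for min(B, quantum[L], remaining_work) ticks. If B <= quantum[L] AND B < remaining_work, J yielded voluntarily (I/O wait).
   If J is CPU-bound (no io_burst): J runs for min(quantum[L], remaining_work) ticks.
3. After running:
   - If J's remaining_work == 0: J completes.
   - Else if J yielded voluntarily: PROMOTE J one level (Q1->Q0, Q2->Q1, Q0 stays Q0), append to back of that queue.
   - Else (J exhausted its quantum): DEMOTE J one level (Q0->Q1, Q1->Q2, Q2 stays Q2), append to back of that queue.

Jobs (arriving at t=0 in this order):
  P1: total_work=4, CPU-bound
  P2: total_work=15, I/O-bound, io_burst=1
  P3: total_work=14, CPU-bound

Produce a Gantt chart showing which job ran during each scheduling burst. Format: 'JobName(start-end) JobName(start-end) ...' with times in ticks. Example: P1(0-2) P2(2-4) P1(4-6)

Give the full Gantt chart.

Answer: P1(0-2) P2(2-3) P3(3-5) P2(5-6) P2(6-7) P2(7-8) P2(8-9) P2(9-10) P2(10-11) P2(11-12) P2(12-13) P2(13-14) P2(14-15) P2(15-16) P2(16-17) P2(17-18) P2(18-19) P1(19-21) P3(21-26) P3(26-33)

Derivation:
t=0-2: P1@Q0 runs 2, rem=2, quantum used, demote→Q1. Q0=[P2,P3] Q1=[P1] Q2=[]
t=2-3: P2@Q0 runs 1, rem=14, I/O yield, promote→Q0. Q0=[P3,P2] Q1=[P1] Q2=[]
t=3-5: P3@Q0 runs 2, rem=12, quantum used, demote→Q1. Q0=[P2] Q1=[P1,P3] Q2=[]
t=5-6: P2@Q0 runs 1, rem=13, I/O yield, promote→Q0. Q0=[P2] Q1=[P1,P3] Q2=[]
t=6-7: P2@Q0 runs 1, rem=12, I/O yield, promote→Q0. Q0=[P2] Q1=[P1,P3] Q2=[]
t=7-8: P2@Q0 runs 1, rem=11, I/O yield, promote→Q0. Q0=[P2] Q1=[P1,P3] Q2=[]
t=8-9: P2@Q0 runs 1, rem=10, I/O yield, promote→Q0. Q0=[P2] Q1=[P1,P3] Q2=[]
t=9-10: P2@Q0 runs 1, rem=9, I/O yield, promote→Q0. Q0=[P2] Q1=[P1,P3] Q2=[]
t=10-11: P2@Q0 runs 1, rem=8, I/O yield, promote→Q0. Q0=[P2] Q1=[P1,P3] Q2=[]
t=11-12: P2@Q0 runs 1, rem=7, I/O yield, promote→Q0. Q0=[P2] Q1=[P1,P3] Q2=[]
t=12-13: P2@Q0 runs 1, rem=6, I/O yield, promote→Q0. Q0=[P2] Q1=[P1,P3] Q2=[]
t=13-14: P2@Q0 runs 1, rem=5, I/O yield, promote→Q0. Q0=[P2] Q1=[P1,P3] Q2=[]
t=14-15: P2@Q0 runs 1, rem=4, I/O yield, promote→Q0. Q0=[P2] Q1=[P1,P3] Q2=[]
t=15-16: P2@Q0 runs 1, rem=3, I/O yield, promote→Q0. Q0=[P2] Q1=[P1,P3] Q2=[]
t=16-17: P2@Q0 runs 1, rem=2, I/O yield, promote→Q0. Q0=[P2] Q1=[P1,P3] Q2=[]
t=17-18: P2@Q0 runs 1, rem=1, I/O yield, promote→Q0. Q0=[P2] Q1=[P1,P3] Q2=[]
t=18-19: P2@Q0 runs 1, rem=0, completes. Q0=[] Q1=[P1,P3] Q2=[]
t=19-21: P1@Q1 runs 2, rem=0, completes. Q0=[] Q1=[P3] Q2=[]
t=21-26: P3@Q1 runs 5, rem=7, quantum used, demote→Q2. Q0=[] Q1=[] Q2=[P3]
t=26-33: P3@Q2 runs 7, rem=0, completes. Q0=[] Q1=[] Q2=[]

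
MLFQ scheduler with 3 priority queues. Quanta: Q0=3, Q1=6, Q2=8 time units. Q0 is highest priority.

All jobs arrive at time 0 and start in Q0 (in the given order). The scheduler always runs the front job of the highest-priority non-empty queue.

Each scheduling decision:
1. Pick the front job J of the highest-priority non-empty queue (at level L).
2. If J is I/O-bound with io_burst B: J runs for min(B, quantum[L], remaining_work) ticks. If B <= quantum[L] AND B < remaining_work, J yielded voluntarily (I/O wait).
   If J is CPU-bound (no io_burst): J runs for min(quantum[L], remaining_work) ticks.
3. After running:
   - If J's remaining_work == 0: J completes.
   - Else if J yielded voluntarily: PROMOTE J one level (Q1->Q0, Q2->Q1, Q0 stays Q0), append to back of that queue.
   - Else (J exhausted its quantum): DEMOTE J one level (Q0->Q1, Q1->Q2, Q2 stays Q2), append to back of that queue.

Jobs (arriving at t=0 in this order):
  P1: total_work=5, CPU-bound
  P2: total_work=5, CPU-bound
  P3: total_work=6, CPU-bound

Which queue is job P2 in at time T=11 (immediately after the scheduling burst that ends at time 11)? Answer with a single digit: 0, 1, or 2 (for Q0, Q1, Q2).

t=0-3: P1@Q0 runs 3, rem=2, quantum used, demote→Q1. Q0=[P2,P3] Q1=[P1] Q2=[]
t=3-6: P2@Q0 runs 3, rem=2, quantum used, demote→Q1. Q0=[P3] Q1=[P1,P2] Q2=[]
t=6-9: P3@Q0 runs 3, rem=3, quantum used, demote→Q1. Q0=[] Q1=[P1,P2,P3] Q2=[]
t=9-11: P1@Q1 runs 2, rem=0, completes. Q0=[] Q1=[P2,P3] Q2=[]
t=11-13: P2@Q1 runs 2, rem=0, completes. Q0=[] Q1=[P3] Q2=[]
t=13-16: P3@Q1 runs 3, rem=0, completes. Q0=[] Q1=[] Q2=[]

Answer: 1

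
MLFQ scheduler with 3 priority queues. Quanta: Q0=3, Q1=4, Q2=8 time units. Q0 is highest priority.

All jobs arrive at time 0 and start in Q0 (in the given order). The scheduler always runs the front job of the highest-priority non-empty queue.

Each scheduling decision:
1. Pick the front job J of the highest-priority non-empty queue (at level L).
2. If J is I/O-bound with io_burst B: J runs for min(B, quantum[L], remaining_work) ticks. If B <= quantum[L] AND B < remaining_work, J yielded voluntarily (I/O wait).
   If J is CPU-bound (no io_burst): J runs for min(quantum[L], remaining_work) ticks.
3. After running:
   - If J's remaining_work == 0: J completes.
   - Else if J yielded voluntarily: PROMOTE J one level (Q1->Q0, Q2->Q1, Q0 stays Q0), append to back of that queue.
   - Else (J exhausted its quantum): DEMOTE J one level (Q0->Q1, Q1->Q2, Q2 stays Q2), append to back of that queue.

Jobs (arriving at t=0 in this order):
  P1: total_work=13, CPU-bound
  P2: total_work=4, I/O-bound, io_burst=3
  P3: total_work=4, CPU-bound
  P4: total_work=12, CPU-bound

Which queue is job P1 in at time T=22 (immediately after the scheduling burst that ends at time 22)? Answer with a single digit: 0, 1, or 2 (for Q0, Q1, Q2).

Answer: 2

Derivation:
t=0-3: P1@Q0 runs 3, rem=10, quantum used, demote→Q1. Q0=[P2,P3,P4] Q1=[P1] Q2=[]
t=3-6: P2@Q0 runs 3, rem=1, I/O yield, promote→Q0. Q0=[P3,P4,P2] Q1=[P1] Q2=[]
t=6-9: P3@Q0 runs 3, rem=1, quantum used, demote→Q1. Q0=[P4,P2] Q1=[P1,P3] Q2=[]
t=9-12: P4@Q0 runs 3, rem=9, quantum used, demote→Q1. Q0=[P2] Q1=[P1,P3,P4] Q2=[]
t=12-13: P2@Q0 runs 1, rem=0, completes. Q0=[] Q1=[P1,P3,P4] Q2=[]
t=13-17: P1@Q1 runs 4, rem=6, quantum used, demote→Q2. Q0=[] Q1=[P3,P4] Q2=[P1]
t=17-18: P3@Q1 runs 1, rem=0, completes. Q0=[] Q1=[P4] Q2=[P1]
t=18-22: P4@Q1 runs 4, rem=5, quantum used, demote→Q2. Q0=[] Q1=[] Q2=[P1,P4]
t=22-28: P1@Q2 runs 6, rem=0, completes. Q0=[] Q1=[] Q2=[P4]
t=28-33: P4@Q2 runs 5, rem=0, completes. Q0=[] Q1=[] Q2=[]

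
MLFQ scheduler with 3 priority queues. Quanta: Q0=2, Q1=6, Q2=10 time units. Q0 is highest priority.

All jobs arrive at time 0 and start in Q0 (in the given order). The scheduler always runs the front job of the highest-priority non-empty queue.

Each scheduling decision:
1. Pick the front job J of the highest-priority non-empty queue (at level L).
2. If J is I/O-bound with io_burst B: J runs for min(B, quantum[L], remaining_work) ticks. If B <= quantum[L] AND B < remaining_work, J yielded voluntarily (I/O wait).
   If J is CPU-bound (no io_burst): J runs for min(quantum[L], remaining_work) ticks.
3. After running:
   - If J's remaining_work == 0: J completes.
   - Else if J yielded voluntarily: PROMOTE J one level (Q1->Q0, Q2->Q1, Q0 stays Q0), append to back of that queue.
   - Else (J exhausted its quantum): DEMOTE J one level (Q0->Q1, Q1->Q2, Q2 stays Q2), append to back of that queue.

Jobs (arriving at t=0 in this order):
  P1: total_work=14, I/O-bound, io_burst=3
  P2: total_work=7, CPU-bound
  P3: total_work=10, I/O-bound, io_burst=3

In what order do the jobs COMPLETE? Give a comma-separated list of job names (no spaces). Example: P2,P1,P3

t=0-2: P1@Q0 runs 2, rem=12, quantum used, demote→Q1. Q0=[P2,P3] Q1=[P1] Q2=[]
t=2-4: P2@Q0 runs 2, rem=5, quantum used, demote→Q1. Q0=[P3] Q1=[P1,P2] Q2=[]
t=4-6: P3@Q0 runs 2, rem=8, quantum used, demote→Q1. Q0=[] Q1=[P1,P2,P3] Q2=[]
t=6-9: P1@Q1 runs 3, rem=9, I/O yield, promote→Q0. Q0=[P1] Q1=[P2,P3] Q2=[]
t=9-11: P1@Q0 runs 2, rem=7, quantum used, demote→Q1. Q0=[] Q1=[P2,P3,P1] Q2=[]
t=11-16: P2@Q1 runs 5, rem=0, completes. Q0=[] Q1=[P3,P1] Q2=[]
t=16-19: P3@Q1 runs 3, rem=5, I/O yield, promote→Q0. Q0=[P3] Q1=[P1] Q2=[]
t=19-21: P3@Q0 runs 2, rem=3, quantum used, demote→Q1. Q0=[] Q1=[P1,P3] Q2=[]
t=21-24: P1@Q1 runs 3, rem=4, I/O yield, promote→Q0. Q0=[P1] Q1=[P3] Q2=[]
t=24-26: P1@Q0 runs 2, rem=2, quantum used, demote→Q1. Q0=[] Q1=[P3,P1] Q2=[]
t=26-29: P3@Q1 runs 3, rem=0, completes. Q0=[] Q1=[P1] Q2=[]
t=29-31: P1@Q1 runs 2, rem=0, completes. Q0=[] Q1=[] Q2=[]

Answer: P2,P3,P1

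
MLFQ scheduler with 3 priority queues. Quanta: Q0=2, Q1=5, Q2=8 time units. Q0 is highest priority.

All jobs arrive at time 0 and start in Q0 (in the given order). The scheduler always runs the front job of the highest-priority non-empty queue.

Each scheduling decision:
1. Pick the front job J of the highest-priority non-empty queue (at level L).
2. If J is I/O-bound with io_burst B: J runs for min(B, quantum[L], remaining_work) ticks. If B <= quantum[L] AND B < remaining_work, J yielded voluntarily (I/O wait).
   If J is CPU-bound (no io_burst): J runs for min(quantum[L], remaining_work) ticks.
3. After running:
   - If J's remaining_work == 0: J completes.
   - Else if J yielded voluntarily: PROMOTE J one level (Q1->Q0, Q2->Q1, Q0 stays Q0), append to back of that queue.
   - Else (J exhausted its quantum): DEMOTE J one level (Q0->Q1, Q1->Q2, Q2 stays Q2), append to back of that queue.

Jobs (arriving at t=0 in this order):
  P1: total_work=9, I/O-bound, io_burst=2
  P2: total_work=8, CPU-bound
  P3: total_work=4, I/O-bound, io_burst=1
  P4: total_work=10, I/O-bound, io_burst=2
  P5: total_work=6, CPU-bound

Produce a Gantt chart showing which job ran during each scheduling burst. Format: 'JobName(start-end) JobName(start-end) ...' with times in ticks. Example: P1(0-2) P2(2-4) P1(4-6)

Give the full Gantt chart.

Answer: P1(0-2) P2(2-4) P3(4-5) P4(5-7) P5(7-9) P1(9-11) P3(11-12) P4(12-14) P1(14-16) P3(16-17) P4(17-19) P1(19-21) P3(21-22) P4(22-24) P1(24-25) P4(25-27) P2(27-32) P5(32-36) P2(36-37)

Derivation:
t=0-2: P1@Q0 runs 2, rem=7, I/O yield, promote→Q0. Q0=[P2,P3,P4,P5,P1] Q1=[] Q2=[]
t=2-4: P2@Q0 runs 2, rem=6, quantum used, demote→Q1. Q0=[P3,P4,P5,P1] Q1=[P2] Q2=[]
t=4-5: P3@Q0 runs 1, rem=3, I/O yield, promote→Q0. Q0=[P4,P5,P1,P3] Q1=[P2] Q2=[]
t=5-7: P4@Q0 runs 2, rem=8, I/O yield, promote→Q0. Q0=[P5,P1,P3,P4] Q1=[P2] Q2=[]
t=7-9: P5@Q0 runs 2, rem=4, quantum used, demote→Q1. Q0=[P1,P3,P4] Q1=[P2,P5] Q2=[]
t=9-11: P1@Q0 runs 2, rem=5, I/O yield, promote→Q0. Q0=[P3,P4,P1] Q1=[P2,P5] Q2=[]
t=11-12: P3@Q0 runs 1, rem=2, I/O yield, promote→Q0. Q0=[P4,P1,P3] Q1=[P2,P5] Q2=[]
t=12-14: P4@Q0 runs 2, rem=6, I/O yield, promote→Q0. Q0=[P1,P3,P4] Q1=[P2,P5] Q2=[]
t=14-16: P1@Q0 runs 2, rem=3, I/O yield, promote→Q0. Q0=[P3,P4,P1] Q1=[P2,P5] Q2=[]
t=16-17: P3@Q0 runs 1, rem=1, I/O yield, promote→Q0. Q0=[P4,P1,P3] Q1=[P2,P5] Q2=[]
t=17-19: P4@Q0 runs 2, rem=4, I/O yield, promote→Q0. Q0=[P1,P3,P4] Q1=[P2,P5] Q2=[]
t=19-21: P1@Q0 runs 2, rem=1, I/O yield, promote→Q0. Q0=[P3,P4,P1] Q1=[P2,P5] Q2=[]
t=21-22: P3@Q0 runs 1, rem=0, completes. Q0=[P4,P1] Q1=[P2,P5] Q2=[]
t=22-24: P4@Q0 runs 2, rem=2, I/O yield, promote→Q0. Q0=[P1,P4] Q1=[P2,P5] Q2=[]
t=24-25: P1@Q0 runs 1, rem=0, completes. Q0=[P4] Q1=[P2,P5] Q2=[]
t=25-27: P4@Q0 runs 2, rem=0, completes. Q0=[] Q1=[P2,P5] Q2=[]
t=27-32: P2@Q1 runs 5, rem=1, quantum used, demote→Q2. Q0=[] Q1=[P5] Q2=[P2]
t=32-36: P5@Q1 runs 4, rem=0, completes. Q0=[] Q1=[] Q2=[P2]
t=36-37: P2@Q2 runs 1, rem=0, completes. Q0=[] Q1=[] Q2=[]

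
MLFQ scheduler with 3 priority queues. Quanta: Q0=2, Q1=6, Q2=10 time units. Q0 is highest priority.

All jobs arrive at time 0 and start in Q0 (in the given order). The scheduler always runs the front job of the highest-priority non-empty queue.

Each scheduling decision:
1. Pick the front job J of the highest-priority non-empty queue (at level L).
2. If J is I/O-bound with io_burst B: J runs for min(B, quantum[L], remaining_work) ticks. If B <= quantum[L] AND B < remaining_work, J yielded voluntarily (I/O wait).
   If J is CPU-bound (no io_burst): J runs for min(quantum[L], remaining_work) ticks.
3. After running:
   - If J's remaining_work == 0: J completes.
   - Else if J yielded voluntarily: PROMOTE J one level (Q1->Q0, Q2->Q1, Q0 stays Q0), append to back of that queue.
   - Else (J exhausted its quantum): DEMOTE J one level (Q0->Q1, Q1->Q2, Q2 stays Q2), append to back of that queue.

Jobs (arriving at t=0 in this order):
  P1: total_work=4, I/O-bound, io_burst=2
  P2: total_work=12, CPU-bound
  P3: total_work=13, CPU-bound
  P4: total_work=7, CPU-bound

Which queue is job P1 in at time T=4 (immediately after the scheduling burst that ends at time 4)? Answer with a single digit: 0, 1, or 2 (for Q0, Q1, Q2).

t=0-2: P1@Q0 runs 2, rem=2, I/O yield, promote→Q0. Q0=[P2,P3,P4,P1] Q1=[] Q2=[]
t=2-4: P2@Q0 runs 2, rem=10, quantum used, demote→Q1. Q0=[P3,P4,P1] Q1=[P2] Q2=[]
t=4-6: P3@Q0 runs 2, rem=11, quantum used, demote→Q1. Q0=[P4,P1] Q1=[P2,P3] Q2=[]
t=6-8: P4@Q0 runs 2, rem=5, quantum used, demote→Q1. Q0=[P1] Q1=[P2,P3,P4] Q2=[]
t=8-10: P1@Q0 runs 2, rem=0, completes. Q0=[] Q1=[P2,P3,P4] Q2=[]
t=10-16: P2@Q1 runs 6, rem=4, quantum used, demote→Q2. Q0=[] Q1=[P3,P4] Q2=[P2]
t=16-22: P3@Q1 runs 6, rem=5, quantum used, demote→Q2. Q0=[] Q1=[P4] Q2=[P2,P3]
t=22-27: P4@Q1 runs 5, rem=0, completes. Q0=[] Q1=[] Q2=[P2,P3]
t=27-31: P2@Q2 runs 4, rem=0, completes. Q0=[] Q1=[] Q2=[P3]
t=31-36: P3@Q2 runs 5, rem=0, completes. Q0=[] Q1=[] Q2=[]

Answer: 0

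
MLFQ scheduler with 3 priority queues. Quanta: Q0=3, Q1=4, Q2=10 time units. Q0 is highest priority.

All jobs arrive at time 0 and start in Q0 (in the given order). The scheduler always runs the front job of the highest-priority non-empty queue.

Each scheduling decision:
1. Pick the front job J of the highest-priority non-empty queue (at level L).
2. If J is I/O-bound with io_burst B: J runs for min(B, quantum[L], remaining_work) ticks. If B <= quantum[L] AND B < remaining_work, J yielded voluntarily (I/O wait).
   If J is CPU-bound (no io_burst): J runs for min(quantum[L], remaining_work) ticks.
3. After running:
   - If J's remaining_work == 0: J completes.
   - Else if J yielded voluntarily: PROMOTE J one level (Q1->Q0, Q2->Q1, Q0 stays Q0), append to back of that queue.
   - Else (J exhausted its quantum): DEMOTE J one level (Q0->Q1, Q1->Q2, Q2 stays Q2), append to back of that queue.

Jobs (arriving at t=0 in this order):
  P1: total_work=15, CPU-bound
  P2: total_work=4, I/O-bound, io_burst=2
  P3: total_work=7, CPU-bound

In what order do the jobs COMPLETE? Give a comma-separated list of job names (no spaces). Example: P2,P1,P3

t=0-3: P1@Q0 runs 3, rem=12, quantum used, demote→Q1. Q0=[P2,P3] Q1=[P1] Q2=[]
t=3-5: P2@Q0 runs 2, rem=2, I/O yield, promote→Q0. Q0=[P3,P2] Q1=[P1] Q2=[]
t=5-8: P3@Q0 runs 3, rem=4, quantum used, demote→Q1. Q0=[P2] Q1=[P1,P3] Q2=[]
t=8-10: P2@Q0 runs 2, rem=0, completes. Q0=[] Q1=[P1,P3] Q2=[]
t=10-14: P1@Q1 runs 4, rem=8, quantum used, demote→Q2. Q0=[] Q1=[P3] Q2=[P1]
t=14-18: P3@Q1 runs 4, rem=0, completes. Q0=[] Q1=[] Q2=[P1]
t=18-26: P1@Q2 runs 8, rem=0, completes. Q0=[] Q1=[] Q2=[]

Answer: P2,P3,P1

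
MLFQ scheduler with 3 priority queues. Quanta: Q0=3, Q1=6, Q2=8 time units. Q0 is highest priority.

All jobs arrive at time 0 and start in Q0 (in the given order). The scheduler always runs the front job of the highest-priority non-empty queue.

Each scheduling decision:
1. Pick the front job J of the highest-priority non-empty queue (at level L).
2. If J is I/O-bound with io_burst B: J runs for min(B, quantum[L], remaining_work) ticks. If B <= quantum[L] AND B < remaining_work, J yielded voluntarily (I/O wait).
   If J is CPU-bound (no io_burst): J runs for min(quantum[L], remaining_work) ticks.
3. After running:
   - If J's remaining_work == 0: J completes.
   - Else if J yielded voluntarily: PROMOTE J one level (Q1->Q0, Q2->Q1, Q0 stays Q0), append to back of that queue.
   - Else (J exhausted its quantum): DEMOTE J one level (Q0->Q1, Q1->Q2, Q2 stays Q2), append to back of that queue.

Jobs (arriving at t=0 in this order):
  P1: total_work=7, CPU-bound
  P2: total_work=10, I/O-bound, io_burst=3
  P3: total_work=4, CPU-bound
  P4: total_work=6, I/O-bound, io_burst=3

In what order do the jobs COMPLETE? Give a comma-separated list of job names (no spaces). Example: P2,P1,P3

Answer: P4,P2,P1,P3

Derivation:
t=0-3: P1@Q0 runs 3, rem=4, quantum used, demote→Q1. Q0=[P2,P3,P4] Q1=[P1] Q2=[]
t=3-6: P2@Q0 runs 3, rem=7, I/O yield, promote→Q0. Q0=[P3,P4,P2] Q1=[P1] Q2=[]
t=6-9: P3@Q0 runs 3, rem=1, quantum used, demote→Q1. Q0=[P4,P2] Q1=[P1,P3] Q2=[]
t=9-12: P4@Q0 runs 3, rem=3, I/O yield, promote→Q0. Q0=[P2,P4] Q1=[P1,P3] Q2=[]
t=12-15: P2@Q0 runs 3, rem=4, I/O yield, promote→Q0. Q0=[P4,P2] Q1=[P1,P3] Q2=[]
t=15-18: P4@Q0 runs 3, rem=0, completes. Q0=[P2] Q1=[P1,P3] Q2=[]
t=18-21: P2@Q0 runs 3, rem=1, I/O yield, promote→Q0. Q0=[P2] Q1=[P1,P3] Q2=[]
t=21-22: P2@Q0 runs 1, rem=0, completes. Q0=[] Q1=[P1,P3] Q2=[]
t=22-26: P1@Q1 runs 4, rem=0, completes. Q0=[] Q1=[P3] Q2=[]
t=26-27: P3@Q1 runs 1, rem=0, completes. Q0=[] Q1=[] Q2=[]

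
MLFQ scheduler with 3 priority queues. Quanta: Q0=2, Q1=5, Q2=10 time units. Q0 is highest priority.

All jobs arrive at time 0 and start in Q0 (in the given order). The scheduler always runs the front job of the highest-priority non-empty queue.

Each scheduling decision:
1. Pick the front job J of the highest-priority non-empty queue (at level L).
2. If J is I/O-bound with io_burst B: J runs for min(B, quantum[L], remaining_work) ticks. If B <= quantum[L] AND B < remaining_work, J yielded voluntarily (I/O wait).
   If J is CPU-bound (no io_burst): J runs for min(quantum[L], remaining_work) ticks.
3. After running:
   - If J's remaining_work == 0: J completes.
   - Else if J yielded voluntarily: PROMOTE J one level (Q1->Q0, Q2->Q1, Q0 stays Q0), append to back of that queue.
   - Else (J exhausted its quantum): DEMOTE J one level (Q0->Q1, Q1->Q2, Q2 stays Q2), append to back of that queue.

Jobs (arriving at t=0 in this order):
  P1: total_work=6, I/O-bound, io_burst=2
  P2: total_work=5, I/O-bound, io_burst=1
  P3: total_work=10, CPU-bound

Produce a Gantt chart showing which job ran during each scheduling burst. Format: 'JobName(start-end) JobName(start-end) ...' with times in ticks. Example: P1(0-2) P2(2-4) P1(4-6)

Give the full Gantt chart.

t=0-2: P1@Q0 runs 2, rem=4, I/O yield, promote→Q0. Q0=[P2,P3,P1] Q1=[] Q2=[]
t=2-3: P2@Q0 runs 1, rem=4, I/O yield, promote→Q0. Q0=[P3,P1,P2] Q1=[] Q2=[]
t=3-5: P3@Q0 runs 2, rem=8, quantum used, demote→Q1. Q0=[P1,P2] Q1=[P3] Q2=[]
t=5-7: P1@Q0 runs 2, rem=2, I/O yield, promote→Q0. Q0=[P2,P1] Q1=[P3] Q2=[]
t=7-8: P2@Q0 runs 1, rem=3, I/O yield, promote→Q0. Q0=[P1,P2] Q1=[P3] Q2=[]
t=8-10: P1@Q0 runs 2, rem=0, completes. Q0=[P2] Q1=[P3] Q2=[]
t=10-11: P2@Q0 runs 1, rem=2, I/O yield, promote→Q0. Q0=[P2] Q1=[P3] Q2=[]
t=11-12: P2@Q0 runs 1, rem=1, I/O yield, promote→Q0. Q0=[P2] Q1=[P3] Q2=[]
t=12-13: P2@Q0 runs 1, rem=0, completes. Q0=[] Q1=[P3] Q2=[]
t=13-18: P3@Q1 runs 5, rem=3, quantum used, demote→Q2. Q0=[] Q1=[] Q2=[P3]
t=18-21: P3@Q2 runs 3, rem=0, completes. Q0=[] Q1=[] Q2=[]

Answer: P1(0-2) P2(2-3) P3(3-5) P1(5-7) P2(7-8) P1(8-10) P2(10-11) P2(11-12) P2(12-13) P3(13-18) P3(18-21)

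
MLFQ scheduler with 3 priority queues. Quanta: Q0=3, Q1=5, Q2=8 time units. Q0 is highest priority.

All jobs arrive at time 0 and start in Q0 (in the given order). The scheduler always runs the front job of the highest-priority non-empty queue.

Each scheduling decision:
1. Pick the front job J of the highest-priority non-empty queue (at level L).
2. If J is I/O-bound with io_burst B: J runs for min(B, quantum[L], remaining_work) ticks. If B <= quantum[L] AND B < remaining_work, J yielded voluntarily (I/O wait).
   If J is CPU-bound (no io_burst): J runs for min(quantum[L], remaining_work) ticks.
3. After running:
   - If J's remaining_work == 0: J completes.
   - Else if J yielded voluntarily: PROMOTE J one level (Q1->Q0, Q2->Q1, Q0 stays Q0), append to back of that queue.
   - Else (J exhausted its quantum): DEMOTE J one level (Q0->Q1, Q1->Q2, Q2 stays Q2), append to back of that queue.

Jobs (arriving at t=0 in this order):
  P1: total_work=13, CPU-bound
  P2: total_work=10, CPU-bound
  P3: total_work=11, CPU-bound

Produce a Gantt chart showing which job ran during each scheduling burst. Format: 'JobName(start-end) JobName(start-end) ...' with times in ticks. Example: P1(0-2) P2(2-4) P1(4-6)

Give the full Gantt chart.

Answer: P1(0-3) P2(3-6) P3(6-9) P1(9-14) P2(14-19) P3(19-24) P1(24-29) P2(29-31) P3(31-34)

Derivation:
t=0-3: P1@Q0 runs 3, rem=10, quantum used, demote→Q1. Q0=[P2,P3] Q1=[P1] Q2=[]
t=3-6: P2@Q0 runs 3, rem=7, quantum used, demote→Q1. Q0=[P3] Q1=[P1,P2] Q2=[]
t=6-9: P3@Q0 runs 3, rem=8, quantum used, demote→Q1. Q0=[] Q1=[P1,P2,P3] Q2=[]
t=9-14: P1@Q1 runs 5, rem=5, quantum used, demote→Q2. Q0=[] Q1=[P2,P3] Q2=[P1]
t=14-19: P2@Q1 runs 5, rem=2, quantum used, demote→Q2. Q0=[] Q1=[P3] Q2=[P1,P2]
t=19-24: P3@Q1 runs 5, rem=3, quantum used, demote→Q2. Q0=[] Q1=[] Q2=[P1,P2,P3]
t=24-29: P1@Q2 runs 5, rem=0, completes. Q0=[] Q1=[] Q2=[P2,P3]
t=29-31: P2@Q2 runs 2, rem=0, completes. Q0=[] Q1=[] Q2=[P3]
t=31-34: P3@Q2 runs 3, rem=0, completes. Q0=[] Q1=[] Q2=[]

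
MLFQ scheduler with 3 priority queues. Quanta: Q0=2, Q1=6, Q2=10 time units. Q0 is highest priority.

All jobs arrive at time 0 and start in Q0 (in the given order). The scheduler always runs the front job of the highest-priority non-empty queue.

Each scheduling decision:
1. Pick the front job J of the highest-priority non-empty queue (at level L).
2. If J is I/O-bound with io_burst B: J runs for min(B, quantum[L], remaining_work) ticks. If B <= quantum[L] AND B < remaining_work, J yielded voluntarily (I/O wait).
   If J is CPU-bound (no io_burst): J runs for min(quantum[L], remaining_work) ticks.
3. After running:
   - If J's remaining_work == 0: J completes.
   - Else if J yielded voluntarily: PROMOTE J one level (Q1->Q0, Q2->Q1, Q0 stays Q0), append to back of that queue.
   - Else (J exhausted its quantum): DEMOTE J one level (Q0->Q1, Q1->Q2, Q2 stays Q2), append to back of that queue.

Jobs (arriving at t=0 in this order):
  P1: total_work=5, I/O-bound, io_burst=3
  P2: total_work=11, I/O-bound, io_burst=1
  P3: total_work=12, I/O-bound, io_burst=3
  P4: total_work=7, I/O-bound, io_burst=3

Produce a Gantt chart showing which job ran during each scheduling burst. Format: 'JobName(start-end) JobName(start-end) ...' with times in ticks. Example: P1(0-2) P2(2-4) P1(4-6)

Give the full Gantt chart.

t=0-2: P1@Q0 runs 2, rem=3, quantum used, demote→Q1. Q0=[P2,P3,P4] Q1=[P1] Q2=[]
t=2-3: P2@Q0 runs 1, rem=10, I/O yield, promote→Q0. Q0=[P3,P4,P2] Q1=[P1] Q2=[]
t=3-5: P3@Q0 runs 2, rem=10, quantum used, demote→Q1. Q0=[P4,P2] Q1=[P1,P3] Q2=[]
t=5-7: P4@Q0 runs 2, rem=5, quantum used, demote→Q1. Q0=[P2] Q1=[P1,P3,P4] Q2=[]
t=7-8: P2@Q0 runs 1, rem=9, I/O yield, promote→Q0. Q0=[P2] Q1=[P1,P3,P4] Q2=[]
t=8-9: P2@Q0 runs 1, rem=8, I/O yield, promote→Q0. Q0=[P2] Q1=[P1,P3,P4] Q2=[]
t=9-10: P2@Q0 runs 1, rem=7, I/O yield, promote→Q0. Q0=[P2] Q1=[P1,P3,P4] Q2=[]
t=10-11: P2@Q0 runs 1, rem=6, I/O yield, promote→Q0. Q0=[P2] Q1=[P1,P3,P4] Q2=[]
t=11-12: P2@Q0 runs 1, rem=5, I/O yield, promote→Q0. Q0=[P2] Q1=[P1,P3,P4] Q2=[]
t=12-13: P2@Q0 runs 1, rem=4, I/O yield, promote→Q0. Q0=[P2] Q1=[P1,P3,P4] Q2=[]
t=13-14: P2@Q0 runs 1, rem=3, I/O yield, promote→Q0. Q0=[P2] Q1=[P1,P3,P4] Q2=[]
t=14-15: P2@Q0 runs 1, rem=2, I/O yield, promote→Q0. Q0=[P2] Q1=[P1,P3,P4] Q2=[]
t=15-16: P2@Q0 runs 1, rem=1, I/O yield, promote→Q0. Q0=[P2] Q1=[P1,P3,P4] Q2=[]
t=16-17: P2@Q0 runs 1, rem=0, completes. Q0=[] Q1=[P1,P3,P4] Q2=[]
t=17-20: P1@Q1 runs 3, rem=0, completes. Q0=[] Q1=[P3,P4] Q2=[]
t=20-23: P3@Q1 runs 3, rem=7, I/O yield, promote→Q0. Q0=[P3] Q1=[P4] Q2=[]
t=23-25: P3@Q0 runs 2, rem=5, quantum used, demote→Q1. Q0=[] Q1=[P4,P3] Q2=[]
t=25-28: P4@Q1 runs 3, rem=2, I/O yield, promote→Q0. Q0=[P4] Q1=[P3] Q2=[]
t=28-30: P4@Q0 runs 2, rem=0, completes. Q0=[] Q1=[P3] Q2=[]
t=30-33: P3@Q1 runs 3, rem=2, I/O yield, promote→Q0. Q0=[P3] Q1=[] Q2=[]
t=33-35: P3@Q0 runs 2, rem=0, completes. Q0=[] Q1=[] Q2=[]

Answer: P1(0-2) P2(2-3) P3(3-5) P4(5-7) P2(7-8) P2(8-9) P2(9-10) P2(10-11) P2(11-12) P2(12-13) P2(13-14) P2(14-15) P2(15-16) P2(16-17) P1(17-20) P3(20-23) P3(23-25) P4(25-28) P4(28-30) P3(30-33) P3(33-35)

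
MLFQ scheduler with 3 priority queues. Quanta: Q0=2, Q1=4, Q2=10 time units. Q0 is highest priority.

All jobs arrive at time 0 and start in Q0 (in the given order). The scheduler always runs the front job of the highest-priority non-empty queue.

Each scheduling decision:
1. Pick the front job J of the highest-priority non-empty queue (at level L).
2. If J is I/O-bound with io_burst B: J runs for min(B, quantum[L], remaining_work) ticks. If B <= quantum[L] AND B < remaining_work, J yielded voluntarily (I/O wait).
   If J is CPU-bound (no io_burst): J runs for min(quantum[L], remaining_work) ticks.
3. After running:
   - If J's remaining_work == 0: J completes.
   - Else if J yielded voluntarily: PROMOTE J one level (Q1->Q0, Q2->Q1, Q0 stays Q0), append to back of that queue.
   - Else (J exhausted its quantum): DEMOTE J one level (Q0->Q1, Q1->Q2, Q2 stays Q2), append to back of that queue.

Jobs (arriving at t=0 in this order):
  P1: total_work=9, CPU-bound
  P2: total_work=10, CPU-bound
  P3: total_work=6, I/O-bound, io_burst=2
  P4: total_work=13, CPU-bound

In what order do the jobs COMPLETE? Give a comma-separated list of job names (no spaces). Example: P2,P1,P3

t=0-2: P1@Q0 runs 2, rem=7, quantum used, demote→Q1. Q0=[P2,P3,P4] Q1=[P1] Q2=[]
t=2-4: P2@Q0 runs 2, rem=8, quantum used, demote→Q1. Q0=[P3,P4] Q1=[P1,P2] Q2=[]
t=4-6: P3@Q0 runs 2, rem=4, I/O yield, promote→Q0. Q0=[P4,P3] Q1=[P1,P2] Q2=[]
t=6-8: P4@Q0 runs 2, rem=11, quantum used, demote→Q1. Q0=[P3] Q1=[P1,P2,P4] Q2=[]
t=8-10: P3@Q0 runs 2, rem=2, I/O yield, promote→Q0. Q0=[P3] Q1=[P1,P2,P4] Q2=[]
t=10-12: P3@Q0 runs 2, rem=0, completes. Q0=[] Q1=[P1,P2,P4] Q2=[]
t=12-16: P1@Q1 runs 4, rem=3, quantum used, demote→Q2. Q0=[] Q1=[P2,P4] Q2=[P1]
t=16-20: P2@Q1 runs 4, rem=4, quantum used, demote→Q2. Q0=[] Q1=[P4] Q2=[P1,P2]
t=20-24: P4@Q1 runs 4, rem=7, quantum used, demote→Q2. Q0=[] Q1=[] Q2=[P1,P2,P4]
t=24-27: P1@Q2 runs 3, rem=0, completes. Q0=[] Q1=[] Q2=[P2,P4]
t=27-31: P2@Q2 runs 4, rem=0, completes. Q0=[] Q1=[] Q2=[P4]
t=31-38: P4@Q2 runs 7, rem=0, completes. Q0=[] Q1=[] Q2=[]

Answer: P3,P1,P2,P4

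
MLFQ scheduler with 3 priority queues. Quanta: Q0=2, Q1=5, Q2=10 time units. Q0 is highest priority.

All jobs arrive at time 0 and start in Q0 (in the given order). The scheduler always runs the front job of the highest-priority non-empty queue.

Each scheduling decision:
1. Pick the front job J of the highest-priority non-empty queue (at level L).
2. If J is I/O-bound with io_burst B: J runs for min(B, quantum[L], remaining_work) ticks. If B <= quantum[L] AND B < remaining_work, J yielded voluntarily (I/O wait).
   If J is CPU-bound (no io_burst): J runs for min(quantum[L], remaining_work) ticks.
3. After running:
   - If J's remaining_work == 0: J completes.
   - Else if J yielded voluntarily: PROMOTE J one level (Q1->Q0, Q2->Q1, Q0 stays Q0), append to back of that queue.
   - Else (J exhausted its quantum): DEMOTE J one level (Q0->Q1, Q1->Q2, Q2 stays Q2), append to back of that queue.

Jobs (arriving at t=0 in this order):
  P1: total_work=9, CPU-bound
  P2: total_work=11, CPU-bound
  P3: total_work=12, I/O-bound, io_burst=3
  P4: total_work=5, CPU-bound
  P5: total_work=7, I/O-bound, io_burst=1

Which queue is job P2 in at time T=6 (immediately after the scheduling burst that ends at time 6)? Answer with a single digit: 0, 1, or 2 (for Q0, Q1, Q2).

Answer: 1

Derivation:
t=0-2: P1@Q0 runs 2, rem=7, quantum used, demote→Q1. Q0=[P2,P3,P4,P5] Q1=[P1] Q2=[]
t=2-4: P2@Q0 runs 2, rem=9, quantum used, demote→Q1. Q0=[P3,P4,P5] Q1=[P1,P2] Q2=[]
t=4-6: P3@Q0 runs 2, rem=10, quantum used, demote→Q1. Q0=[P4,P5] Q1=[P1,P2,P3] Q2=[]
t=6-8: P4@Q0 runs 2, rem=3, quantum used, demote→Q1. Q0=[P5] Q1=[P1,P2,P3,P4] Q2=[]
t=8-9: P5@Q0 runs 1, rem=6, I/O yield, promote→Q0. Q0=[P5] Q1=[P1,P2,P3,P4] Q2=[]
t=9-10: P5@Q0 runs 1, rem=5, I/O yield, promote→Q0. Q0=[P5] Q1=[P1,P2,P3,P4] Q2=[]
t=10-11: P5@Q0 runs 1, rem=4, I/O yield, promote→Q0. Q0=[P5] Q1=[P1,P2,P3,P4] Q2=[]
t=11-12: P5@Q0 runs 1, rem=3, I/O yield, promote→Q0. Q0=[P5] Q1=[P1,P2,P3,P4] Q2=[]
t=12-13: P5@Q0 runs 1, rem=2, I/O yield, promote→Q0. Q0=[P5] Q1=[P1,P2,P3,P4] Q2=[]
t=13-14: P5@Q0 runs 1, rem=1, I/O yield, promote→Q0. Q0=[P5] Q1=[P1,P2,P3,P4] Q2=[]
t=14-15: P5@Q0 runs 1, rem=0, completes. Q0=[] Q1=[P1,P2,P3,P4] Q2=[]
t=15-20: P1@Q1 runs 5, rem=2, quantum used, demote→Q2. Q0=[] Q1=[P2,P3,P4] Q2=[P1]
t=20-25: P2@Q1 runs 5, rem=4, quantum used, demote→Q2. Q0=[] Q1=[P3,P4] Q2=[P1,P2]
t=25-28: P3@Q1 runs 3, rem=7, I/O yield, promote→Q0. Q0=[P3] Q1=[P4] Q2=[P1,P2]
t=28-30: P3@Q0 runs 2, rem=5, quantum used, demote→Q1. Q0=[] Q1=[P4,P3] Q2=[P1,P2]
t=30-33: P4@Q1 runs 3, rem=0, completes. Q0=[] Q1=[P3] Q2=[P1,P2]
t=33-36: P3@Q1 runs 3, rem=2, I/O yield, promote→Q0. Q0=[P3] Q1=[] Q2=[P1,P2]
t=36-38: P3@Q0 runs 2, rem=0, completes. Q0=[] Q1=[] Q2=[P1,P2]
t=38-40: P1@Q2 runs 2, rem=0, completes. Q0=[] Q1=[] Q2=[P2]
t=40-44: P2@Q2 runs 4, rem=0, completes. Q0=[] Q1=[] Q2=[]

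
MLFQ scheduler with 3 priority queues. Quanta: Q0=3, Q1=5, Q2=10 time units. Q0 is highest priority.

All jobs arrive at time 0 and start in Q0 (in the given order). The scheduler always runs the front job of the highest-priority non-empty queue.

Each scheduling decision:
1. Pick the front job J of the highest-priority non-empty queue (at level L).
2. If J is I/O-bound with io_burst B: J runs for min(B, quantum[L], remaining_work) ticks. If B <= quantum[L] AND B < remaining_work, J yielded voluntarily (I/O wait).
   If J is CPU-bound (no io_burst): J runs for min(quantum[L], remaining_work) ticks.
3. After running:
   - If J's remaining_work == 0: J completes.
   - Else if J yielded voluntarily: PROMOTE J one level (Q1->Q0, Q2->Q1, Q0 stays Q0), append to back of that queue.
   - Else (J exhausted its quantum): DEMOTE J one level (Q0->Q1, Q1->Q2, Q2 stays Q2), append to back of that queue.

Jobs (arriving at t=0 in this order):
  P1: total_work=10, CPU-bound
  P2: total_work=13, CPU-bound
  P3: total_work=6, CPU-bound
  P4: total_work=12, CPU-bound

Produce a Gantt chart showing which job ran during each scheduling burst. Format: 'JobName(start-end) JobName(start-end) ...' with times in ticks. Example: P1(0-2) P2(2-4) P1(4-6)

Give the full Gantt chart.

t=0-3: P1@Q0 runs 3, rem=7, quantum used, demote→Q1. Q0=[P2,P3,P4] Q1=[P1] Q2=[]
t=3-6: P2@Q0 runs 3, rem=10, quantum used, demote→Q1. Q0=[P3,P4] Q1=[P1,P2] Q2=[]
t=6-9: P3@Q0 runs 3, rem=3, quantum used, demote→Q1. Q0=[P4] Q1=[P1,P2,P3] Q2=[]
t=9-12: P4@Q0 runs 3, rem=9, quantum used, demote→Q1. Q0=[] Q1=[P1,P2,P3,P4] Q2=[]
t=12-17: P1@Q1 runs 5, rem=2, quantum used, demote→Q2. Q0=[] Q1=[P2,P3,P4] Q2=[P1]
t=17-22: P2@Q1 runs 5, rem=5, quantum used, demote→Q2. Q0=[] Q1=[P3,P4] Q2=[P1,P2]
t=22-25: P3@Q1 runs 3, rem=0, completes. Q0=[] Q1=[P4] Q2=[P1,P2]
t=25-30: P4@Q1 runs 5, rem=4, quantum used, demote→Q2. Q0=[] Q1=[] Q2=[P1,P2,P4]
t=30-32: P1@Q2 runs 2, rem=0, completes. Q0=[] Q1=[] Q2=[P2,P4]
t=32-37: P2@Q2 runs 5, rem=0, completes. Q0=[] Q1=[] Q2=[P4]
t=37-41: P4@Q2 runs 4, rem=0, completes. Q0=[] Q1=[] Q2=[]

Answer: P1(0-3) P2(3-6) P3(6-9) P4(9-12) P1(12-17) P2(17-22) P3(22-25) P4(25-30) P1(30-32) P2(32-37) P4(37-41)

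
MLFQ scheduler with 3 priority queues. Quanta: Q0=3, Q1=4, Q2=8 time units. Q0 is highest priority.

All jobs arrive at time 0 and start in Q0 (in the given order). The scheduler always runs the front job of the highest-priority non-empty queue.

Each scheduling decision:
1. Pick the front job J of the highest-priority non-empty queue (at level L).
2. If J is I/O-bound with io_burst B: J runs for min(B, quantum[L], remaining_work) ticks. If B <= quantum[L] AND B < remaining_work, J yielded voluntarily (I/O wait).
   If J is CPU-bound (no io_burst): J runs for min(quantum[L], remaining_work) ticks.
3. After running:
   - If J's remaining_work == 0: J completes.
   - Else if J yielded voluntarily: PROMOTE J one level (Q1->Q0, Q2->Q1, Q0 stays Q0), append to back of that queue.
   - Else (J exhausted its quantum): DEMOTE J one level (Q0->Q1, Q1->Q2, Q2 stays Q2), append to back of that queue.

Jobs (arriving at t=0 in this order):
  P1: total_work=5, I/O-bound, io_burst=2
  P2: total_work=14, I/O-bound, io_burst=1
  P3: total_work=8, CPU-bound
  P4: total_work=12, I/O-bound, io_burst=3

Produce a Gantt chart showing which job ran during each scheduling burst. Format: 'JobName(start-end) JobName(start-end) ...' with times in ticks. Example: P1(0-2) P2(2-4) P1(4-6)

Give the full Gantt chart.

Answer: P1(0-2) P2(2-3) P3(3-6) P4(6-9) P1(9-11) P2(11-12) P4(12-15) P1(15-16) P2(16-17) P4(17-20) P2(20-21) P4(21-24) P2(24-25) P2(25-26) P2(26-27) P2(27-28) P2(28-29) P2(29-30) P2(30-31) P2(31-32) P2(32-33) P2(33-34) P3(34-38) P3(38-39)

Derivation:
t=0-2: P1@Q0 runs 2, rem=3, I/O yield, promote→Q0. Q0=[P2,P3,P4,P1] Q1=[] Q2=[]
t=2-3: P2@Q0 runs 1, rem=13, I/O yield, promote→Q0. Q0=[P3,P4,P1,P2] Q1=[] Q2=[]
t=3-6: P3@Q0 runs 3, rem=5, quantum used, demote→Q1. Q0=[P4,P1,P2] Q1=[P3] Q2=[]
t=6-9: P4@Q0 runs 3, rem=9, I/O yield, promote→Q0. Q0=[P1,P2,P4] Q1=[P3] Q2=[]
t=9-11: P1@Q0 runs 2, rem=1, I/O yield, promote→Q0. Q0=[P2,P4,P1] Q1=[P3] Q2=[]
t=11-12: P2@Q0 runs 1, rem=12, I/O yield, promote→Q0. Q0=[P4,P1,P2] Q1=[P3] Q2=[]
t=12-15: P4@Q0 runs 3, rem=6, I/O yield, promote→Q0. Q0=[P1,P2,P4] Q1=[P3] Q2=[]
t=15-16: P1@Q0 runs 1, rem=0, completes. Q0=[P2,P4] Q1=[P3] Q2=[]
t=16-17: P2@Q0 runs 1, rem=11, I/O yield, promote→Q0. Q0=[P4,P2] Q1=[P3] Q2=[]
t=17-20: P4@Q0 runs 3, rem=3, I/O yield, promote→Q0. Q0=[P2,P4] Q1=[P3] Q2=[]
t=20-21: P2@Q0 runs 1, rem=10, I/O yield, promote→Q0. Q0=[P4,P2] Q1=[P3] Q2=[]
t=21-24: P4@Q0 runs 3, rem=0, completes. Q0=[P2] Q1=[P3] Q2=[]
t=24-25: P2@Q0 runs 1, rem=9, I/O yield, promote→Q0. Q0=[P2] Q1=[P3] Q2=[]
t=25-26: P2@Q0 runs 1, rem=8, I/O yield, promote→Q0. Q0=[P2] Q1=[P3] Q2=[]
t=26-27: P2@Q0 runs 1, rem=7, I/O yield, promote→Q0. Q0=[P2] Q1=[P3] Q2=[]
t=27-28: P2@Q0 runs 1, rem=6, I/O yield, promote→Q0. Q0=[P2] Q1=[P3] Q2=[]
t=28-29: P2@Q0 runs 1, rem=5, I/O yield, promote→Q0. Q0=[P2] Q1=[P3] Q2=[]
t=29-30: P2@Q0 runs 1, rem=4, I/O yield, promote→Q0. Q0=[P2] Q1=[P3] Q2=[]
t=30-31: P2@Q0 runs 1, rem=3, I/O yield, promote→Q0. Q0=[P2] Q1=[P3] Q2=[]
t=31-32: P2@Q0 runs 1, rem=2, I/O yield, promote→Q0. Q0=[P2] Q1=[P3] Q2=[]
t=32-33: P2@Q0 runs 1, rem=1, I/O yield, promote→Q0. Q0=[P2] Q1=[P3] Q2=[]
t=33-34: P2@Q0 runs 1, rem=0, completes. Q0=[] Q1=[P3] Q2=[]
t=34-38: P3@Q1 runs 4, rem=1, quantum used, demote→Q2. Q0=[] Q1=[] Q2=[P3]
t=38-39: P3@Q2 runs 1, rem=0, completes. Q0=[] Q1=[] Q2=[]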